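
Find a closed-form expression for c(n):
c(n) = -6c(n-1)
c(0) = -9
This is a homogeneous first-order recurrence with ratio -6.
By induction c(n) = c(0) · (-6)^n = - 9 \left(-6\right)^{n}.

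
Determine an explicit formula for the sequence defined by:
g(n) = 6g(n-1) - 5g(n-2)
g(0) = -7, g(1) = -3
Characteristic equation: x² - 6x + 5 = 0, which factors as (x - (5))(x - (1)) = 0.
Roots r₁ = 5, r₂ = 1 (distinct).
General solution: g(n) = A·(5)^n + B·(1)^n.
From g(0) = -7: A + B = -7.
From g(1) = -3: 5A + B = -3.
Solving: A = 1, B = -8.
So g(n) = 5^{n} - 8.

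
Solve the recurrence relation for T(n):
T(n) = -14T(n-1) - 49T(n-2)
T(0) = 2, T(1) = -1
Characteristic equation: x² + 14x + 49 = 0, which is (x - (-7))².
Repeated root r = -7.
General solution: T(n) = (A + Bn)·(-7)^n.
From T(0) = 2: A = 2.
From T(1) = -1: (A + B)·(-7) = -1 ⇒ B = - \frac{13}{7}.
So T(n) = \left(2 - \frac{13 n}{7}\right) \cdot (-7)^n.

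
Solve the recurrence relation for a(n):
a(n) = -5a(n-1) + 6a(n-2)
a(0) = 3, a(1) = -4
Characteristic equation: x² + 5x - 6 = 0, which factors as (x - (-6))(x - (1)) = 0.
Roots r₁ = -6, r₂ = 1 (distinct).
General solution: a(n) = A·(-6)^n + B·(1)^n.
From a(0) = 3: A + B = 3.
From a(1) = -4: -6A + B = -4.
Solving: A = 1, B = 2.
So a(n) = \left(-6\right)^{n} + 2.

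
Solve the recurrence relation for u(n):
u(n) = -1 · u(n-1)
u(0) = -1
Pure geometric recurrence with ratio -1.
By induction u(n) = u(0) · (-1)^n = - \left(-1\right)^{n}.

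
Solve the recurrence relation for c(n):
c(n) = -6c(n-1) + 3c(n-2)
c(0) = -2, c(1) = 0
Characteristic equation: x² + 6x - 3 = 0.
Discriminant Δ = (-6)² + 4·(3) = 48.
Roots r₁,₂ = (-6 ± √48)/2, so r₁ = -3 + 2 \sqrt{3}, r₂ = - 2 \sqrt{3} - 3.
General solution: c(n) = A·r₁^n + B·r₂^n.
From the initial conditions, A + B = -2 and r₁A + r₂B = 0.
Since r₁ - r₂ = √48: A = (0 - (-2)r₂)/√48 = -1 - \frac{\sqrt{3}}{2}, and B = -2 - A = -1 + \frac{\sqrt{3}}{2}.
So c(n) = \left(-1 - \frac{\sqrt{3}}{2}\right)\left(-3 + 2 \sqrt{3}\right)^n + \left(-1 + \frac{\sqrt{3}}{2}\right)\left(- 2 \sqrt{3} - 3\right)^n.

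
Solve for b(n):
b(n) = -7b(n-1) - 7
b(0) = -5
First-order linear non-homogeneous.
Homogeneous solution: b_h(n) = A·(-7)^n.
Try constant particular solution b_p = K: K = -7K - 7 ⇒ K = - \frac{7}{8}.
General: b(n) = A·(-7)^n - \frac{7}{8}.
Apply b(0) = -5: A - \frac{7}{8} = -5 ⇒ A = - \frac{33}{8}.
So b(n) = - \frac{33 \left(-7\right)^{n}}{8} - \frac{7}{8}.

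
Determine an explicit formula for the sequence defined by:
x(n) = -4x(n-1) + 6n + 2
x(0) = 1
First-order linear with linear forcing.
Homogeneous solution: x_h(n) = A·(-4)^n.
Try particular x_p(n) = pn + q. Substituting:
  pn + q = -4(p(n-1) + q) + 6n + 2.
Matching the n-coefficient: p = -4p + 6 ⇒ p = \frac{6}{5}.
Matching constants: q = 4p - 4q + 2 ⇒ q = \frac{34}{25}.
General: x(n) = A·(-4)^n + \frac{6 n}{5} + \frac{34}{25}.
Apply x(0) = 1: A + \frac{34}{25} = 1 ⇒ A = - \frac{9}{25}.
So x(n) = - \frac{9 \left(-4\right)^{n}}{25} + \frac{6 n}{5} + \frac{34}{25}.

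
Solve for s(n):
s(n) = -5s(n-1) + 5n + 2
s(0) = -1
First-order linear with linear forcing.
Homogeneous solution: s_h(n) = A·(-5)^n.
Try particular s_p(n) = pn + q. Substituting:
  pn + q = -5(p(n-1) + q) + 5n + 2.
Matching the n-coefficient: p = -5p + 5 ⇒ p = \frac{5}{6}.
Matching constants: q = 5p - 5q + 2 ⇒ q = \frac{37}{36}.
General: s(n) = A·(-5)^n + \frac{5 n}{6} + \frac{37}{36}.
Apply s(0) = -1: A + \frac{37}{36} = -1 ⇒ A = - \frac{73}{36}.
So s(n) = - \frac{73 \left(-5\right)^{n}}{36} + \frac{5 n}{6} + \frac{37}{36}.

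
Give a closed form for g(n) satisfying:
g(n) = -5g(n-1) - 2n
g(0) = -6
First-order linear with linear forcing.
Homogeneous solution: g_h(n) = A·(-5)^n.
Try particular g_p(n) = pn + q. Substituting:
  pn + q = -5(p(n-1) + q) - 2n.
Matching the n-coefficient: p = -5p - 2 ⇒ p = - \frac{1}{3}.
Matching constants: q = 5p - 5q ⇒ q = - \frac{5}{18}.
General: g(n) = A·(-5)^n - \frac{n}{3} - \frac{5}{18}.
Apply g(0) = -6: A - \frac{5}{18} = -6 ⇒ A = - \frac{103}{18}.
So g(n) = - \frac{103 \left(-5\right)^{n}}{18} - \frac{n}{3} - \frac{5}{18}.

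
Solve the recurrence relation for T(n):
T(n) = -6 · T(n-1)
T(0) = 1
Pure geometric recurrence with ratio -6.
By induction T(n) = T(0) · (-6)^n = \left(-6\right)^{n}.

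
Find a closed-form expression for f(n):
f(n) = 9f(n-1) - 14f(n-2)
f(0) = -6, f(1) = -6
Characteristic equation: x² - 9x + 14 = 0, which factors as (x - (7))(x - (2)) = 0.
Roots r₁ = 7, r₂ = 2 (distinct).
General solution: f(n) = A·(7)^n + B·(2)^n.
From f(0) = -6: A + B = -6.
From f(1) = -6: 7A + 2B = -6.
Solving: A = \frac{6}{5}, B = - \frac{36}{5}.
So f(n) = - \frac{36 \cdot 2^{n}}{5} + \frac{6 \cdot 7^{n}}{5}.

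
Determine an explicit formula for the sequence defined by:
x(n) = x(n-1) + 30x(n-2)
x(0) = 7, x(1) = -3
Characteristic equation: x² - x - 30 = 0, which factors as (x - (-5))(x - (6)) = 0.
Roots r₁ = -5, r₂ = 6 (distinct).
General solution: x(n) = A·(-5)^n + B·(6)^n.
From x(0) = 7: A + B = 7.
From x(1) = -3: -5A + 6B = -3.
Solving: A = \frac{45}{11}, B = \frac{32}{11}.
So x(n) = \frac{45 \left(-5\right)^{n}}{11} + \frac{32 \cdot 6^{n}}{11}.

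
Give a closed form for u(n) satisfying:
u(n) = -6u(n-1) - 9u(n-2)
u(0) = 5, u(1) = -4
Characteristic equation: x² + 6x + 9 = 0, which is (x - (-3))².
Repeated root r = -3.
General solution: u(n) = (A + Bn)·(-3)^n.
From u(0) = 5: A = 5.
From u(1) = -4: (A + B)·(-3) = -4 ⇒ B = - \frac{11}{3}.
So u(n) = \left(5 - \frac{11 n}{3}\right) \cdot (-3)^n.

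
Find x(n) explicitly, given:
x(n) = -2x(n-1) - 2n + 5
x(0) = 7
First-order linear with linear forcing.
Homogeneous solution: x_h(n) = A·(-2)^n.
Try particular x_p(n) = pn + q. Substituting:
  pn + q = -2(p(n-1) + q) - 2n + 5.
Matching the n-coefficient: p = -2p - 2 ⇒ p = - \frac{2}{3}.
Matching constants: q = 2p - 2q + 5 ⇒ q = \frac{11}{9}.
General: x(n) = A·(-2)^n - \frac{2 n}{3} + \frac{11}{9}.
Apply x(0) = 7: A + \frac{11}{9} = 7 ⇒ A = \frac{52}{9}.
So x(n) = \frac{52 \left(-2\right)^{n}}{9} - \frac{2 n}{3} + \frac{11}{9}.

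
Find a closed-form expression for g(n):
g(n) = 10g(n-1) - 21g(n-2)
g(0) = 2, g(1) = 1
Characteristic equation: x² - 10x + 21 = 0, which factors as (x - (3))(x - (7)) = 0.
Roots r₁ = 3, r₂ = 7 (distinct).
General solution: g(n) = A·(3)^n + B·(7)^n.
From g(0) = 2: A + B = 2.
From g(1) = 1: 3A + 7B = 1.
Solving: A = \frac{13}{4}, B = - \frac{5}{4}.
So g(n) = \frac{13 \cdot 3^{n}}{4} - \frac{5 \cdot 7^{n}}{4}.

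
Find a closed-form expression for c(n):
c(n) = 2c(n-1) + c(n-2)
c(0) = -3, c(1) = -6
Characteristic equation: x² - 2x - 1 = 0.
Discriminant Δ = (2)² + 4·(1) = 8.
Roots r₁,₂ = (2 ± √8)/2, so r₁ = 1 + \sqrt{2}, r₂ = 1 - \sqrt{2}.
General solution: c(n) = A·r₁^n + B·r₂^n.
From the initial conditions, A + B = -3 and r₁A + r₂B = -6.
Since r₁ - r₂ = √8: A = (-6 - (-3)r₂)/√8 = - \frac{3}{2} - \frac{3 \sqrt{2}}{4}, and B = -3 - A = - \frac{3}{2} + \frac{3 \sqrt{2}}{4}.
So c(n) = \left(- \frac{3}{2} - \frac{3 \sqrt{2}}{4}\right)\left(1 + \sqrt{2}\right)^n + \left(- \frac{3}{2} + \frac{3 \sqrt{2}}{4}\right)\left(1 - \sqrt{2}\right)^n.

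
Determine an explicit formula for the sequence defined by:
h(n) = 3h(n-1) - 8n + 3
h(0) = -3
First-order linear with linear forcing.
Homogeneous solution: h_h(n) = A·(3)^n.
Try particular h_p(n) = pn + q. Substituting:
  pn + q = 3(p(n-1) + q) - 8n + 3.
Matching the n-coefficient: p = 3p - 8 ⇒ p = 4.
Matching constants: q = -3p + 3q + 3 ⇒ q = \frac{9}{2}.
General: h(n) = A·(3)^n + 4 n + \frac{9}{2}.
Apply h(0) = -3: A + \frac{9}{2} = -3 ⇒ A = - \frac{15}{2}.
So h(n) = - \frac{15 \cdot 3^{n}}{2} + 4 n + \frac{9}{2}.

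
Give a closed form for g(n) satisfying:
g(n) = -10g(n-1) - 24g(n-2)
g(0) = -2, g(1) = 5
Characteristic equation: x² + 10x + 24 = 0, which factors as (x - (-4))(x - (-6)) = 0.
Roots r₁ = -4, r₂ = -6 (distinct).
General solution: g(n) = A·(-4)^n + B·(-6)^n.
From g(0) = -2: A + B = -2.
From g(1) = 5: -4A - 6B = 5.
Solving: A = - \frac{7}{2}, B = \frac{3}{2}.
So g(n) = - \frac{7 \left(-4\right)^{n}}{2} + \frac{3 \left(-6\right)^{n}}{2}.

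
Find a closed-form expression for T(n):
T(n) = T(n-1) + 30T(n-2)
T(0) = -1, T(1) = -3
Characteristic equation: x² - x - 30 = 0, which factors as (x - (-5))(x - (6)) = 0.
Roots r₁ = -5, r₂ = 6 (distinct).
General solution: T(n) = A·(-5)^n + B·(6)^n.
From T(0) = -1: A + B = -1.
From T(1) = -3: -5A + 6B = -3.
Solving: A = - \frac{3}{11}, B = - \frac{8}{11}.
So T(n) = - \frac{3 \left(-5\right)^{n}}{11} - \frac{8 \cdot 6^{n}}{11}.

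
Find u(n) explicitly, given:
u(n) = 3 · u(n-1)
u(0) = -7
Pure geometric recurrence with ratio 3.
By induction u(n) = u(0) · (3)^n = - 7 \cdot 3^{n}.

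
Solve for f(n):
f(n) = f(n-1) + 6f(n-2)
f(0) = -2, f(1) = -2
Characteristic equation: x² - x - 6 = 0, which factors as (x - (-2))(x - (3)) = 0.
Roots r₁ = -2, r₂ = 3 (distinct).
General solution: f(n) = A·(-2)^n + B·(3)^n.
From f(0) = -2: A + B = -2.
From f(1) = -2: -2A + 3B = -2.
Solving: A = - \frac{4}{5}, B = - \frac{6}{5}.
So f(n) = - \frac{4 \left(-2\right)^{n}}{5} - \frac{6 \cdot 3^{n}}{5}.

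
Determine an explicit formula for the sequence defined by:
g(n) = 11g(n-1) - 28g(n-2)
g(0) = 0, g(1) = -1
Characteristic equation: x² - 11x + 28 = 0, which factors as (x - (4))(x - (7)) = 0.
Roots r₁ = 4, r₂ = 7 (distinct).
General solution: g(n) = A·(4)^n + B·(7)^n.
From g(0) = 0: A + B = 0.
From g(1) = -1: 4A + 7B = -1.
Solving: A = \frac{1}{3}, B = - \frac{1}{3}.
So g(n) = \frac{4^{n}}{3} - \frac{7^{n}}{3}.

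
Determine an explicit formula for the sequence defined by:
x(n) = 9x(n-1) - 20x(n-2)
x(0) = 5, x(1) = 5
Characteristic equation: x² - 9x + 20 = 0, which factors as (x - (4))(x - (5)) = 0.
Roots r₁ = 4, r₂ = 5 (distinct).
General solution: x(n) = A·(4)^n + B·(5)^n.
From x(0) = 5: A + B = 5.
From x(1) = 5: 4A + 5B = 5.
Solving: A = 20, B = -15.
So x(n) = 20 \cdot 4^{n} - 15 \cdot 5^{n}.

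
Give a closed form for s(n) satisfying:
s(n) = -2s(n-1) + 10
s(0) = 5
First-order linear non-homogeneous.
Homogeneous solution: s_h(n) = A·(-2)^n.
Try constant particular solution s_p = K: K = -2K + 10 ⇒ K = \frac{10}{3}.
General: s(n) = A·(-2)^n + \frac{10}{3}.
Apply s(0) = 5: A + \frac{10}{3} = 5 ⇒ A = \frac{5}{3}.
So s(n) = \frac{5 \left(-2\right)^{n}}{3} + \frac{10}{3}.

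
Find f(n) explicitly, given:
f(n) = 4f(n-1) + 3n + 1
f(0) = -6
First-order linear with linear forcing.
Homogeneous solution: f_h(n) = A·(4)^n.
Try particular f_p(n) = pn + q. Substituting:
  pn + q = 4(p(n-1) + q) + 3n + 1.
Matching the n-coefficient: p = 4p + 3 ⇒ p = -1.
Matching constants: q = -4p + 4q + 1 ⇒ q = - \frac{5}{3}.
General: f(n) = A·(4)^n - n - \frac{5}{3}.
Apply f(0) = -6: A - \frac{5}{3} = -6 ⇒ A = - \frac{13}{3}.
So f(n) = - \frac{13 \cdot 4^{n}}{3} - n - \frac{5}{3}.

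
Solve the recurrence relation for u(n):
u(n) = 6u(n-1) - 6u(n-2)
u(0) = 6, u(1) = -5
Characteristic equation: x² - 6x + 6 = 0.
Discriminant Δ = (6)² + 4·(-6) = 12.
Roots r₁,₂ = (6 ± √12)/2, so r₁ = \sqrt{3} + 3, r₂ = 3 - \sqrt{3}.
General solution: u(n) = A·r₁^n + B·r₂^n.
From the initial conditions, A + B = 6 and r₁A + r₂B = -5.
Since r₁ - r₂ = √12: A = (-5 - (6)r₂)/√12 = 3 - \frac{23 \sqrt{3}}{6}, and B = 6 - A = 3 + \frac{23 \sqrt{3}}{6}.
So u(n) = \left(3 - \frac{23 \sqrt{3}}{6}\right)\left(\sqrt{3} + 3\right)^n + \left(3 + \frac{23 \sqrt{3}}{6}\right)\left(3 - \sqrt{3}\right)^n.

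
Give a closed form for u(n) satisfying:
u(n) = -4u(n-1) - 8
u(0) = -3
First-order linear non-homogeneous.
Homogeneous solution: u_h(n) = A·(-4)^n.
Try constant particular solution u_p = K: K = -4K - 8 ⇒ K = - \frac{8}{5}.
General: u(n) = A·(-4)^n - \frac{8}{5}.
Apply u(0) = -3: A - \frac{8}{5} = -3 ⇒ A = - \frac{7}{5}.
So u(n) = - \frac{7 \left(-4\right)^{n}}{5} - \frac{8}{5}.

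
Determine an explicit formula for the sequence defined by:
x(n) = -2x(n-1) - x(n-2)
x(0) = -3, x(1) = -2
Characteristic equation: x² + 2x + 1 = 0, which is (x - (-1))².
Repeated root r = -1.
General solution: x(n) = (A + Bn)·(-1)^n.
From x(0) = -3: A = -3.
From x(1) = -2: (A + B)·(-1) = -2 ⇒ B = 5.
So x(n) = \left(5 n - 3\right) \cdot (-1)^n.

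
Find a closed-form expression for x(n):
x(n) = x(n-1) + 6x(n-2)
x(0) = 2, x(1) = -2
Characteristic equation: x² - x - 6 = 0, which factors as (x - (3))(x - (-2)) = 0.
Roots r₁ = 3, r₂ = -2 (distinct).
General solution: x(n) = A·(3)^n + B·(-2)^n.
From x(0) = 2: A + B = 2.
From x(1) = -2: 3A - 2B = -2.
Solving: A = \frac{2}{5}, B = \frac{8}{5}.
So x(n) = \frac{8 \left(-2\right)^{n}}{5} + \frac{2 \cdot 3^{n}}{5}.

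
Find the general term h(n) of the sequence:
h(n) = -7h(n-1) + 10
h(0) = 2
First-order linear non-homogeneous.
Homogeneous solution: h_h(n) = A·(-7)^n.
Try constant particular solution h_p = K: K = -7K + 10 ⇒ K = \frac{5}{4}.
General: h(n) = A·(-7)^n + \frac{5}{4}.
Apply h(0) = 2: A + \frac{5}{4} = 2 ⇒ A = \frac{3}{4}.
So h(n) = \frac{3 \left(-7\right)^{n}}{4} + \frac{5}{4}.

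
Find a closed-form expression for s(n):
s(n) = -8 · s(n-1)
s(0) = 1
Pure geometric recurrence with ratio -8.
By induction s(n) = s(0) · (-8)^n = \left(-8\right)^{n}.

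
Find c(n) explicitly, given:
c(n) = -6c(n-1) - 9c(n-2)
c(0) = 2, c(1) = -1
Characteristic equation: x² + 6x + 9 = 0, which is (x - (-3))².
Repeated root r = -3.
General solution: c(n) = (A + Bn)·(-3)^n.
From c(0) = 2: A = 2.
From c(1) = -1: (A + B)·(-3) = -1 ⇒ B = - \frac{5}{3}.
So c(n) = \left(2 - \frac{5 n}{3}\right) \cdot (-3)^n.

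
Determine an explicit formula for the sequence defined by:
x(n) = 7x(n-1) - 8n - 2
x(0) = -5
First-order linear with linear forcing.
Homogeneous solution: x_h(n) = A·(7)^n.
Try particular x_p(n) = pn + q. Substituting:
  pn + q = 7(p(n-1) + q) - 8n - 2.
Matching the n-coefficient: p = 7p - 8 ⇒ p = \frac{4}{3}.
Matching constants: q = -7p + 7q - 2 ⇒ q = \frac{17}{9}.
General: x(n) = A·(7)^n + \frac{4 n}{3} + \frac{17}{9}.
Apply x(0) = -5: A + \frac{17}{9} = -5 ⇒ A = - \frac{62}{9}.
So x(n) = - \frac{62 \cdot 7^{n}}{9} + \frac{4 n}{3} + \frac{17}{9}.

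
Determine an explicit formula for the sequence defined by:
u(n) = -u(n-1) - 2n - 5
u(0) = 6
First-order linear with linear forcing.
Homogeneous solution: u_h(n) = A·(-1)^n.
Try particular u_p(n) = pn + q. Substituting:
  pn + q = -(p(n-1) + q) - 2n - 5.
Matching the n-coefficient: p = -p - 2 ⇒ p = -1.
Matching constants: q = p - q - 5 ⇒ q = -3.
General: u(n) = A·(-1)^n - n - 3.
Apply u(0) = 6: A - 3 = 6 ⇒ A = 9.
So u(n) = 9 \left(-1\right)^{n} - n - 3.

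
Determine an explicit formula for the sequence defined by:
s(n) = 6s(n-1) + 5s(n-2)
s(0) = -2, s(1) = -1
Characteristic equation: x² - 6x - 5 = 0.
Discriminant Δ = (6)² + 4·(5) = 56.
Roots r₁,₂ = (6 ± √56)/2, so r₁ = 3 + \sqrt{14}, r₂ = 3 - \sqrt{14}.
General solution: s(n) = A·r₁^n + B·r₂^n.
From the initial conditions, A + B = -2 and r₁A + r₂B = -1.
Since r₁ - r₂ = √56: A = (-1 - (-2)r₂)/√56 = -1 + \frac{5 \sqrt{14}}{28}, and B = -2 - A = -1 - \frac{5 \sqrt{14}}{28}.
So s(n) = \left(-1 + \frac{5 \sqrt{14}}{28}\right)\left(3 + \sqrt{14}\right)^n + \left(-1 - \frac{5 \sqrt{14}}{28}\right)\left(3 - \sqrt{14}\right)^n.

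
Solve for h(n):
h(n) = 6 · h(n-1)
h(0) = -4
Pure geometric recurrence with ratio 6.
By induction h(n) = h(0) · (6)^n = - 4 \cdot 6^{n}.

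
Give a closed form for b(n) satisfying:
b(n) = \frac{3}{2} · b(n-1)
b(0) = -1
Pure geometric recurrence with ratio \frac{3}{2}.
By induction b(n) = b(0) · (\frac{3}{2})^n = - \left(\frac{3}{2}\right)^{n}.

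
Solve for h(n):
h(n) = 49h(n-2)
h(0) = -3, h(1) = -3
Characteristic equation: x² - 49 = 0, which factors as (x - (-7))(x - (7)) = 0.
Roots r₁ = -7, r₂ = 7 (distinct).
General solution: h(n) = A·(-7)^n + B·(7)^n.
From h(0) = -3: A + B = -3.
From h(1) = -3: -7A + 7B = -3.
Solving: A = - \frac{9}{7}, B = - \frac{12}{7}.
So h(n) = - \frac{9 \left(-7\right)^{n}}{7} - \frac{12 \cdot 7^{n}}{7}.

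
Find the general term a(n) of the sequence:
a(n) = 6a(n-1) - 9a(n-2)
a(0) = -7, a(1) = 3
Characteristic equation: x² - 6x + 9 = 0, which is (x - (3))².
Repeated root r = 3.
General solution: a(n) = (A + Bn)·(3)^n.
From a(0) = -7: A = -7.
From a(1) = 3: (A + B)·(3) = 3 ⇒ B = 8.
So a(n) = \left(8 n - 7\right) \cdot (3)^n.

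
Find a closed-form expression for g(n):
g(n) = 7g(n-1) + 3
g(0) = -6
First-order linear non-homogeneous.
Homogeneous solution: g_h(n) = A·(7)^n.
Try constant particular solution g_p = K: K = 7K + 3 ⇒ K = - \frac{1}{2}.
General: g(n) = A·(7)^n - \frac{1}{2}.
Apply g(0) = -6: A - \frac{1}{2} = -6 ⇒ A = - \frac{11}{2}.
So g(n) = - \frac{11 \cdot 7^{n}}{2} - \frac{1}{2}.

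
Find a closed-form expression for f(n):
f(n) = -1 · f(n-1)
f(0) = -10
Pure geometric recurrence with ratio -1.
By induction f(n) = f(0) · (-1)^n = - 10 \left(-1\right)^{n}.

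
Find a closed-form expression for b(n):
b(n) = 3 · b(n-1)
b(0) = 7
Pure geometric recurrence with ratio 3.
By induction b(n) = b(0) · (3)^n = 7 \cdot 3^{n}.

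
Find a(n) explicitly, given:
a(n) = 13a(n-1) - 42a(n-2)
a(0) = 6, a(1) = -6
Characteristic equation: x² - 13x + 42 = 0, which factors as (x - (6))(x - (7)) = 0.
Roots r₁ = 6, r₂ = 7 (distinct).
General solution: a(n) = A·(6)^n + B·(7)^n.
From a(0) = 6: A + B = 6.
From a(1) = -6: 6A + 7B = -6.
Solving: A = 48, B = -42.
So a(n) = 48 \cdot 6^{n} - 42 \cdot 7^{n}.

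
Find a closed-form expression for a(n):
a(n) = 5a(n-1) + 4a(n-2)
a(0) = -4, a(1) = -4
Characteristic equation: x² - 5x - 4 = 0.
Discriminant Δ = (5)² + 4·(4) = 41.
Roots r₁,₂ = (5 ± √41)/2, so r₁ = \frac{5}{2} + \frac{\sqrt{41}}{2}, r₂ = \frac{5}{2} - \frac{\sqrt{41}}{2}.
General solution: a(n) = A·r₁^n + B·r₂^n.
From the initial conditions, A + B = -4 and r₁A + r₂B = -4.
Since r₁ - r₂ = √41: A = (-4 - (-4)r₂)/√41 = -2 + \frac{6 \sqrt{41}}{41}, and B = -4 - A = -2 - \frac{6 \sqrt{41}}{41}.
So a(n) = \left(-2 + \frac{6 \sqrt{41}}{41}\right)\left(\frac{5}{2} + \frac{\sqrt{41}}{2}\right)^n + \left(-2 - \frac{6 \sqrt{41}}{41}\right)\left(\frac{5}{2} - \frac{\sqrt{41}}{2}\right)^n.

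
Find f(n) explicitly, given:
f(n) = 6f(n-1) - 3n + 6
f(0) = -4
First-order linear with linear forcing.
Homogeneous solution: f_h(n) = A·(6)^n.
Try particular f_p(n) = pn + q. Substituting:
  pn + q = 6(p(n-1) + q) - 3n + 6.
Matching the n-coefficient: p = 6p - 3 ⇒ p = \frac{3}{5}.
Matching constants: q = -6p + 6q + 6 ⇒ q = - \frac{12}{25}.
General: f(n) = A·(6)^n + \frac{3 n}{5} - \frac{12}{25}.
Apply f(0) = -4: A - \frac{12}{25} = -4 ⇒ A = - \frac{88}{25}.
So f(n) = - \frac{88 \cdot 6^{n}}{25} + \frac{3 n}{5} - \frac{12}{25}.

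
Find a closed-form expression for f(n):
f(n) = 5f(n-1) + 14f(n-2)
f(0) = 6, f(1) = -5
Characteristic equation: x² - 5x - 14 = 0, which factors as (x - (7))(x - (-2)) = 0.
Roots r₁ = 7, r₂ = -2 (distinct).
General solution: f(n) = A·(7)^n + B·(-2)^n.
From f(0) = 6: A + B = 6.
From f(1) = -5: 7A - 2B = -5.
Solving: A = \frac{7}{9}, B = \frac{47}{9}.
So f(n) = \frac{47 \left(-2\right)^{n}}{9} + \frac{7 \cdot 7^{n}}{9}.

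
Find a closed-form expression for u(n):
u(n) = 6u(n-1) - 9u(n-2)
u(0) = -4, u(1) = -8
Characteristic equation: x² - 6x + 9 = 0, which is (x - (3))².
Repeated root r = 3.
General solution: u(n) = (A + Bn)·(3)^n.
From u(0) = -4: A = -4.
From u(1) = -8: (A + B)·(3) = -8 ⇒ B = \frac{4}{3}.
So u(n) = \left(\frac{4 n}{3} - 4\right) \cdot (3)^n.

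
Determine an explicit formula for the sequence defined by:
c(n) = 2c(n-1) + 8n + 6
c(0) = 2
First-order linear with linear forcing.
Homogeneous solution: c_h(n) = A·(2)^n.
Try particular c_p(n) = pn + q. Substituting:
  pn + q = 2(p(n-1) + q) + 8n + 6.
Matching the n-coefficient: p = 2p + 8 ⇒ p = -8.
Matching constants: q = -2p + 2q + 6 ⇒ q = -22.
General: c(n) = A·(2)^n - 8 n - 22.
Apply c(0) = 2: A - 22 = 2 ⇒ A = 24.
So c(n) = 24 \cdot 2^{n} - 8 n - 22.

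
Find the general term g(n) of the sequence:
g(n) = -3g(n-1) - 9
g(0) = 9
First-order linear non-homogeneous.
Homogeneous solution: g_h(n) = A·(-3)^n.
Try constant particular solution g_p = K: K = -3K - 9 ⇒ K = - \frac{9}{4}.
General: g(n) = A·(-3)^n - \frac{9}{4}.
Apply g(0) = 9: A - \frac{9}{4} = 9 ⇒ A = \frac{45}{4}.
So g(n) = \frac{45 \left(-3\right)^{n}}{4} - \frac{9}{4}.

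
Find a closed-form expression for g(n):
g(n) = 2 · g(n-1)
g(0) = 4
Pure geometric recurrence with ratio 2.
By induction g(n) = g(0) · (2)^n = 4 \cdot 2^{n}.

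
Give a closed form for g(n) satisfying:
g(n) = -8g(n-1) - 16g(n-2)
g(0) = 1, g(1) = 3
Characteristic equation: x² + 8x + 16 = 0, which is (x - (-4))².
Repeated root r = -4.
General solution: g(n) = (A + Bn)·(-4)^n.
From g(0) = 1: A = 1.
From g(1) = 3: (A + B)·(-4) = 3 ⇒ B = - \frac{7}{4}.
So g(n) = \left(1 - \frac{7 n}{4}\right) \cdot (-4)^n.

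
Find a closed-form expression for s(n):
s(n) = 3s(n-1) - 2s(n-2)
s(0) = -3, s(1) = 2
Characteristic equation: x² - 3x + 2 = 0, which factors as (x - (2))(x - (1)) = 0.
Roots r₁ = 2, r₂ = 1 (distinct).
General solution: s(n) = A·(2)^n + B·(1)^n.
From s(0) = -3: A + B = -3.
From s(1) = 2: 2A + B = 2.
Solving: A = 5, B = -8.
So s(n) = 5 \cdot 2^{n} - 8.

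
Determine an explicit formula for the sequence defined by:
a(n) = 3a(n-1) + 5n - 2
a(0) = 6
First-order linear with linear forcing.
Homogeneous solution: a_h(n) = A·(3)^n.
Try particular a_p(n) = pn + q. Substituting:
  pn + q = 3(p(n-1) + q) + 5n - 2.
Matching the n-coefficient: p = 3p + 5 ⇒ p = - \frac{5}{2}.
Matching constants: q = -3p + 3q - 2 ⇒ q = - \frac{11}{4}.
General: a(n) = A·(3)^n - \frac{5 n}{2} - \frac{11}{4}.
Apply a(0) = 6: A - \frac{11}{4} = 6 ⇒ A = \frac{35}{4}.
So a(n) = \frac{35 \cdot 3^{n}}{4} - \frac{5 n}{2} - \frac{11}{4}.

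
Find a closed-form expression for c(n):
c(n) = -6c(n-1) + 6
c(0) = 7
First-order linear non-homogeneous.
Homogeneous solution: c_h(n) = A·(-6)^n.
Try constant particular solution c_p = K: K = -6K + 6 ⇒ K = \frac{6}{7}.
General: c(n) = A·(-6)^n + \frac{6}{7}.
Apply c(0) = 7: A + \frac{6}{7} = 7 ⇒ A = \frac{43}{7}.
So c(n) = \frac{43 \left(-6\right)^{n}}{7} + \frac{6}{7}.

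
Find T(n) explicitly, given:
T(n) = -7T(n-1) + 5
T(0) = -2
First-order linear non-homogeneous.
Homogeneous solution: T_h(n) = A·(-7)^n.
Try constant particular solution T_p = K: K = -7K + 5 ⇒ K = \frac{5}{8}.
General: T(n) = A·(-7)^n + \frac{5}{8}.
Apply T(0) = -2: A + \frac{5}{8} = -2 ⇒ A = - \frac{21}{8}.
So T(n) = \frac{5}{8} - \frac{21 \left(-7\right)^{n}}{8}.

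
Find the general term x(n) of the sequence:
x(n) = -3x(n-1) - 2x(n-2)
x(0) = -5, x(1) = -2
Characteristic equation: x² + 3x + 2 = 0, which factors as (x - (-1))(x - (-2)) = 0.
Roots r₁ = -1, r₂ = -2 (distinct).
General solution: x(n) = A·(-1)^n + B·(-2)^n.
From x(0) = -5: A + B = -5.
From x(1) = -2: -A - 2B = -2.
Solving: A = -12, B = 7.
So x(n) = - 12 \left(-1\right)^{n} + 7 \left(-2\right)^{n}.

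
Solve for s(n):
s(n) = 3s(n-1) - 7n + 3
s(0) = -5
First-order linear with linear forcing.
Homogeneous solution: s_h(n) = A·(3)^n.
Try particular s_p(n) = pn + q. Substituting:
  pn + q = 3(p(n-1) + q) - 7n + 3.
Matching the n-coefficient: p = 3p - 7 ⇒ p = \frac{7}{2}.
Matching constants: q = -3p + 3q + 3 ⇒ q = \frac{15}{4}.
General: s(n) = A·(3)^n + \frac{7 n}{2} + \frac{15}{4}.
Apply s(0) = -5: A + \frac{15}{4} = -5 ⇒ A = - \frac{35}{4}.
So s(n) = - \frac{35 \cdot 3^{n}}{4} + \frac{7 n}{2} + \frac{15}{4}.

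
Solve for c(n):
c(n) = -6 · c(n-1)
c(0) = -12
Pure geometric recurrence with ratio -6.
By induction c(n) = c(0) · (-6)^n = - 12 \left(-6\right)^{n}.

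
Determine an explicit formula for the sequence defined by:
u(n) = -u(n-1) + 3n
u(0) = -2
First-order linear with linear forcing.
Homogeneous solution: u_h(n) = A·(-1)^n.
Try particular u_p(n) = pn + q. Substituting:
  pn + q = -(p(n-1) + q) + 3n.
Matching the n-coefficient: p = -p + 3 ⇒ p = \frac{3}{2}.
Matching constants: q = p - q ⇒ q = \frac{3}{4}.
General: u(n) = A·(-1)^n + \frac{3 n}{2} + \frac{3}{4}.
Apply u(0) = -2: A + \frac{3}{4} = -2 ⇒ A = - \frac{11}{4}.
So u(n) = - \frac{11 \left(-1\right)^{n}}{4} + \frac{3 n}{2} + \frac{3}{4}.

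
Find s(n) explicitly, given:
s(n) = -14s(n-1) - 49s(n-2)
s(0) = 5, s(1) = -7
Characteristic equation: x² + 14x + 49 = 0, which is (x - (-7))².
Repeated root r = -7.
General solution: s(n) = (A + Bn)·(-7)^n.
From s(0) = 5: A = 5.
From s(1) = -7: (A + B)·(-7) = -7 ⇒ B = -4.
So s(n) = \left(5 - 4 n\right) \cdot (-7)^n.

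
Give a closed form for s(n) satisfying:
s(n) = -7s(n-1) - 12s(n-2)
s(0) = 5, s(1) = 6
Characteristic equation: x² + 7x + 12 = 0, which factors as (x - (-4))(x - (-3)) = 0.
Roots r₁ = -4, r₂ = -3 (distinct).
General solution: s(n) = A·(-4)^n + B·(-3)^n.
From s(0) = 5: A + B = 5.
From s(1) = 6: -4A - 3B = 6.
Solving: A = -21, B = 26.
So s(n) = 26 \left(-3\right)^{n} - 21 \left(-4\right)^{n}.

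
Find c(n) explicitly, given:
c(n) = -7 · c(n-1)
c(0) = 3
Pure geometric recurrence with ratio -7.
By induction c(n) = c(0) · (-7)^n = 3 \left(-7\right)^{n}.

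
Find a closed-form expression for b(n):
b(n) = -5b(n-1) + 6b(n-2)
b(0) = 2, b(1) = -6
Characteristic equation: x² + 5x - 6 = 0, which factors as (x - (1))(x - (-6)) = 0.
Roots r₁ = 1, r₂ = -6 (distinct).
General solution: b(n) = A·(1)^n + B·(-6)^n.
From b(0) = 2: A + B = 2.
From b(1) = -6: A - 6B = -6.
Solving: A = \frac{6}{7}, B = \frac{8}{7}.
So b(n) = \frac{8 \left(-6\right)^{n}}{7} + \frac{6}{7}.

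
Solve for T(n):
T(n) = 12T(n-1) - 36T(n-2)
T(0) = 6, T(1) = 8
Characteristic equation: x² - 12x + 36 = 0, which is (x - (6))².
Repeated root r = 6.
General solution: T(n) = (A + Bn)·(6)^n.
From T(0) = 6: A = 6.
From T(1) = 8: (A + B)·(6) = 8 ⇒ B = - \frac{14}{3}.
So T(n) = \left(6 - \frac{14 n}{3}\right) \cdot (6)^n.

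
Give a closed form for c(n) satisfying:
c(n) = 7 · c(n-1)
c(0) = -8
Pure geometric recurrence with ratio 7.
By induction c(n) = c(0) · (7)^n = - 8 \cdot 7^{n}.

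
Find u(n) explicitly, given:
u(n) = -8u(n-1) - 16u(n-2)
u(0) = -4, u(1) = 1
Characteristic equation: x² + 8x + 16 = 0, which is (x - (-4))².
Repeated root r = -4.
General solution: u(n) = (A + Bn)·(-4)^n.
From u(0) = -4: A = -4.
From u(1) = 1: (A + B)·(-4) = 1 ⇒ B = \frac{15}{4}.
So u(n) = \left(\frac{15 n}{4} - 4\right) \cdot (-4)^n.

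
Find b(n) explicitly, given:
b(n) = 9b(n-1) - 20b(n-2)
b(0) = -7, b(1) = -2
Characteristic equation: x² - 9x + 20 = 0, which factors as (x - (5))(x - (4)) = 0.
Roots r₁ = 5, r₂ = 4 (distinct).
General solution: b(n) = A·(5)^n + B·(4)^n.
From b(0) = -7: A + B = -7.
From b(1) = -2: 5A + 4B = -2.
Solving: A = 26, B = -33.
So b(n) = - 33 \cdot 4^{n} + 26 \cdot 5^{n}.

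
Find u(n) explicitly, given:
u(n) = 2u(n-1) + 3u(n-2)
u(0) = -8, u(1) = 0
Characteristic equation: x² - 2x - 3 = 0, which factors as (x - (-1))(x - (3)) = 0.
Roots r₁ = -1, r₂ = 3 (distinct).
General solution: u(n) = A·(-1)^n + B·(3)^n.
From u(0) = -8: A + B = -8.
From u(1) = 0: -A + 3B = 0.
Solving: A = -6, B = -2.
So u(n) = - 6 \left(-1\right)^{n} - 2 \cdot 3^{n}.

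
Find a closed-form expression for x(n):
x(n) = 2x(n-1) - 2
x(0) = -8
First-order linear non-homogeneous.
Homogeneous solution: x_h(n) = A·(2)^n.
Try constant particular solution x_p = K: K = 2K - 2 ⇒ K = 2.
General: x(n) = A·(2)^n + 2.
Apply x(0) = -8: A + 2 = -8 ⇒ A = -10.
So x(n) = 2 - 10 \cdot 2^{n}.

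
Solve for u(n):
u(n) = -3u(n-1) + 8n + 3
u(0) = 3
First-order linear with linear forcing.
Homogeneous solution: u_h(n) = A·(-3)^n.
Try particular u_p(n) = pn + q. Substituting:
  pn + q = -3(p(n-1) + q) + 8n + 3.
Matching the n-coefficient: p = -3p + 8 ⇒ p = 2.
Matching constants: q = 3p - 3q + 3 ⇒ q = \frac{9}{4}.
General: u(n) = A·(-3)^n + 2 n + \frac{9}{4}.
Apply u(0) = 3: A + \frac{9}{4} = 3 ⇒ A = \frac{3}{4}.
So u(n) = \frac{3 \left(-3\right)^{n}}{4} + 2 n + \frac{9}{4}.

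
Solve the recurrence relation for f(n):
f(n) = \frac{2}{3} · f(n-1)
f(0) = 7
Pure geometric recurrence with ratio \frac{2}{3}.
By induction f(n) = f(0) · (\frac{2}{3})^n = 7 \left(\frac{2}{3}\right)^{n}.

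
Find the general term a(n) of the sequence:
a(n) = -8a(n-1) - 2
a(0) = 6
First-order linear non-homogeneous.
Homogeneous solution: a_h(n) = A·(-8)^n.
Try constant particular solution a_p = K: K = -8K - 2 ⇒ K = - \frac{2}{9}.
General: a(n) = A·(-8)^n - \frac{2}{9}.
Apply a(0) = 6: A - \frac{2}{9} = 6 ⇒ A = \frac{56}{9}.
So a(n) = \frac{56 \left(-8\right)^{n}}{9} - \frac{2}{9}.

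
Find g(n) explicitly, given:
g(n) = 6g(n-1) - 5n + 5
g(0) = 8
First-order linear with linear forcing.
Homogeneous solution: g_h(n) = A·(6)^n.
Try particular g_p(n) = pn + q. Substituting:
  pn + q = 6(p(n-1) + q) - 5n + 5.
Matching the n-coefficient: p = 6p - 5 ⇒ p = 1.
Matching constants: q = -6p + 6q + 5 ⇒ q = \frac{1}{5}.
General: g(n) = A·(6)^n + n + \frac{1}{5}.
Apply g(0) = 8: A + \frac{1}{5} = 8 ⇒ A = \frac{39}{5}.
So g(n) = \frac{39 \cdot 6^{n}}{5} + n + \frac{1}{5}.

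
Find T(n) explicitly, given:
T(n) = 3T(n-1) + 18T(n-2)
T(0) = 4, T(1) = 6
Characteristic equation: x² - 3x - 18 = 0, which factors as (x - (-3))(x - (6)) = 0.
Roots r₁ = -3, r₂ = 6 (distinct).
General solution: T(n) = A·(-3)^n + B·(6)^n.
From T(0) = 4: A + B = 4.
From T(1) = 6: -3A + 6B = 6.
Solving: A = 2, B = 2.
So T(n) = 2 \left(-3\right)^{n} + 2 \cdot 6^{n}.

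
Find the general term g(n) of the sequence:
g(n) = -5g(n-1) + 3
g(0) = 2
First-order linear non-homogeneous.
Homogeneous solution: g_h(n) = A·(-5)^n.
Try constant particular solution g_p = K: K = -5K + 3 ⇒ K = \frac{1}{2}.
General: g(n) = A·(-5)^n + \frac{1}{2}.
Apply g(0) = 2: A + \frac{1}{2} = 2 ⇒ A = \frac{3}{2}.
So g(n) = \frac{3 \left(-5\right)^{n}}{2} + \frac{1}{2}.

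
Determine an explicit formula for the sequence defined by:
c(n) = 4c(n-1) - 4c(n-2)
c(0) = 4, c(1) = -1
Characteristic equation: x² - 4x + 4 = 0, which is (x - (2))².
Repeated root r = 2.
General solution: c(n) = (A + Bn)·(2)^n.
From c(0) = 4: A = 4.
From c(1) = -1: (A + B)·(2) = -1 ⇒ B = - \frac{9}{2}.
So c(n) = \left(4 - \frac{9 n}{2}\right) \cdot (2)^n.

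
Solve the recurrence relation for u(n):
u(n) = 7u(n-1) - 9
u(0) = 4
First-order linear non-homogeneous.
Homogeneous solution: u_h(n) = A·(7)^n.
Try constant particular solution u_p = K: K = 7K - 9 ⇒ K = \frac{3}{2}.
General: u(n) = A·(7)^n + \frac{3}{2}.
Apply u(0) = 4: A + \frac{3}{2} = 4 ⇒ A = \frac{5}{2}.
So u(n) = \frac{5 \cdot 7^{n}}{2} + \frac{3}{2}.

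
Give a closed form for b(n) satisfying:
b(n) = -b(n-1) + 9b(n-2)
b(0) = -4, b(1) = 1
Characteristic equation: x² + x - 9 = 0.
Discriminant Δ = (-1)² + 4·(9) = 37.
Roots r₁,₂ = (-1 ± √37)/2, so r₁ = - \frac{1}{2} + \frac{\sqrt{37}}{2}, r₂ = - \frac{\sqrt{37}}{2} - \frac{1}{2}.
General solution: b(n) = A·r₁^n + B·r₂^n.
From the initial conditions, A + B = -4 and r₁A + r₂B = 1.
Since r₁ - r₂ = √37: A = (1 - (-4)r₂)/√37 = -2 - \frac{\sqrt{37}}{37}, and B = -4 - A = -2 + \frac{\sqrt{37}}{37}.
So b(n) = \left(-2 - \frac{\sqrt{37}}{37}\right)\left(- \frac{1}{2} + \frac{\sqrt{37}}{2}\right)^n + \left(-2 + \frac{\sqrt{37}}{37}\right)\left(- \frac{\sqrt{37}}{2} - \frac{1}{2}\right)^n.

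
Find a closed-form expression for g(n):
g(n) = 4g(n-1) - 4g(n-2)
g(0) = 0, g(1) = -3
Characteristic equation: x² - 4x + 4 = 0, which is (x - (2))².
Repeated root r = 2.
General solution: g(n) = (A + Bn)·(2)^n.
From g(0) = 0: A = 0.
From g(1) = -3: (A + B)·(2) = -3 ⇒ B = - \frac{3}{2}.
So g(n) = \left(- \frac{3 n}{2}\right) \cdot (2)^n.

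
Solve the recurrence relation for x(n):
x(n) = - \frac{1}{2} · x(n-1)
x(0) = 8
Pure geometric recurrence with ratio - \frac{1}{2}.
By induction x(n) = x(0) · (- \frac{1}{2})^n = 8 \left(- \frac{1}{2}\right)^{n}.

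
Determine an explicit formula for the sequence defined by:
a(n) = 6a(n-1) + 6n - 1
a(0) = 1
First-order linear with linear forcing.
Homogeneous solution: a_h(n) = A·(6)^n.
Try particular a_p(n) = pn + q. Substituting:
  pn + q = 6(p(n-1) + q) + 6n - 1.
Matching the n-coefficient: p = 6p + 6 ⇒ p = - \frac{6}{5}.
Matching constants: q = -6p + 6q - 1 ⇒ q = - \frac{31}{25}.
General: a(n) = A·(6)^n - \frac{6 n}{5} - \frac{31}{25}.
Apply a(0) = 1: A - \frac{31}{25} = 1 ⇒ A = \frac{56}{25}.
So a(n) = \frac{56 \cdot 6^{n}}{25} - \frac{6 n}{5} - \frac{31}{25}.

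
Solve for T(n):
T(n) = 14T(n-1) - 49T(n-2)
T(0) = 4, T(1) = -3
Characteristic equation: x² - 14x + 49 = 0, which is (x - (7))².
Repeated root r = 7.
General solution: T(n) = (A + Bn)·(7)^n.
From T(0) = 4: A = 4.
From T(1) = -3: (A + B)·(7) = -3 ⇒ B = - \frac{31}{7}.
So T(n) = \left(4 - \frac{31 n}{7}\right) \cdot (7)^n.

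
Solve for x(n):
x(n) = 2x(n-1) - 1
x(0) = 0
First-order linear non-homogeneous.
Homogeneous solution: x_h(n) = A·(2)^n.
Try constant particular solution x_p = K: K = 2K - 1 ⇒ K = 1.
General: x(n) = A·(2)^n + 1.
Apply x(0) = 0: A + 1 = 0 ⇒ A = -1.
So x(n) = 1 - 2^{n}.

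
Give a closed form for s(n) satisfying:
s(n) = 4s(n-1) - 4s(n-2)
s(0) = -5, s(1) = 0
Characteristic equation: x² - 4x + 4 = 0, which is (x - (2))².
Repeated root r = 2.
General solution: s(n) = (A + Bn)·(2)^n.
From s(0) = -5: A = -5.
From s(1) = 0: (A + B)·(2) = 0 ⇒ B = 5.
So s(n) = \left(5 n - 5\right) \cdot (2)^n.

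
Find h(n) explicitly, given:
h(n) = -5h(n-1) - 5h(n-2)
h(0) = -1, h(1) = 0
Characteristic equation: x² + 5x + 5 = 0.
Discriminant Δ = (-5)² + 4·(-5) = 5.
Roots r₁,₂ = (-5 ± √5)/2, so r₁ = - \frac{5}{2} + \frac{\sqrt{5}}{2}, r₂ = - \frac{5}{2} - \frac{\sqrt{5}}{2}.
General solution: h(n) = A·r₁^n + B·r₂^n.
From the initial conditions, A + B = -1 and r₁A + r₂B = 0.
Since r₁ - r₂ = √5: A = (0 - (-1)r₂)/√5 = - \frac{\sqrt{5}}{2} - \frac{1}{2}, and B = -1 - A = - \frac{1}{2} + \frac{\sqrt{5}}{2}.
So h(n) = \left(- \frac{\sqrt{5}}{2} - \frac{1}{2}\right)\left(- \frac{5}{2} + \frac{\sqrt{5}}{2}\right)^n + \left(- \frac{1}{2} + \frac{\sqrt{5}}{2}\right)\left(- \frac{5}{2} - \frac{\sqrt{5}}{2}\right)^n.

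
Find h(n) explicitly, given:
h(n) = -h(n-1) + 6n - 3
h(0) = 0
First-order linear with linear forcing.
Homogeneous solution: h_h(n) = A·(-1)^n.
Try particular h_p(n) = pn + q. Substituting:
  pn + q = -(p(n-1) + q) + 6n - 3.
Matching the n-coefficient: p = -p + 6 ⇒ p = 3.
Matching constants: q = p - q - 3 ⇒ q = 0.
General: h(n) = A·(-1)^n + 3 n + 0.
Apply h(0) = 0: A + 0 = 0 ⇒ A = 0.
So h(n) = 3 n.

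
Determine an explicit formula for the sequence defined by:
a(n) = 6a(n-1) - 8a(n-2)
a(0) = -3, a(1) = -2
Characteristic equation: x² - 6x + 8 = 0, which factors as (x - (2))(x - (4)) = 0.
Roots r₁ = 2, r₂ = 4 (distinct).
General solution: a(n) = A·(2)^n + B·(4)^n.
From a(0) = -3: A + B = -3.
From a(1) = -2: 2A + 4B = -2.
Solving: A = -5, B = 2.
So a(n) = - 5 \cdot 2^{n} + 2 \cdot 4^{n}.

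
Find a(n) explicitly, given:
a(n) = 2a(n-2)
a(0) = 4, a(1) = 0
Characteristic equation: x² - 2 = 0.
Discriminant Δ = (0)² + 4·(2) = 8.
Roots r₁,₂ = (0 ± √8)/2, so r₁ = \sqrt{2}, r₂ = - \sqrt{2}.
General solution: a(n) = A·r₁^n + B·r₂^n.
From the initial conditions, A + B = 4 and r₁A + r₂B = 0.
Since r₁ - r₂ = √8: A = (0 - (4)r₂)/√8 = 2, and B = 4 - A = 2.
So a(n) = \left(2\right)\left(\sqrt{2}\right)^n + \left(2\right)\left(- \sqrt{2}\right)^n.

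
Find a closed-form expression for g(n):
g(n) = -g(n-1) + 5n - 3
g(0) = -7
First-order linear with linear forcing.
Homogeneous solution: g_h(n) = A·(-1)^n.
Try particular g_p(n) = pn + q. Substituting:
  pn + q = -(p(n-1) + q) + 5n - 3.
Matching the n-coefficient: p = -p + 5 ⇒ p = \frac{5}{2}.
Matching constants: q = p - q - 3 ⇒ q = - \frac{1}{4}.
General: g(n) = A·(-1)^n + \frac{5 n}{2} - \frac{1}{4}.
Apply g(0) = -7: A - \frac{1}{4} = -7 ⇒ A = - \frac{27}{4}.
So g(n) = - \frac{27 \left(-1\right)^{n}}{4} + \frac{5 n}{2} - \frac{1}{4}.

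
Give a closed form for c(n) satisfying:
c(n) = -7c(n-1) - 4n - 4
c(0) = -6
First-order linear with linear forcing.
Homogeneous solution: c_h(n) = A·(-7)^n.
Try particular c_p(n) = pn + q. Substituting:
  pn + q = -7(p(n-1) + q) - 4n - 4.
Matching the n-coefficient: p = -7p - 4 ⇒ p = - \frac{1}{2}.
Matching constants: q = 7p - 7q - 4 ⇒ q = - \frac{15}{16}.
General: c(n) = A·(-7)^n - \frac{n}{2} - \frac{15}{16}.
Apply c(0) = -6: A - \frac{15}{16} = -6 ⇒ A = - \frac{81}{16}.
So c(n) = - \frac{81 \left(-7\right)^{n}}{16} - \frac{n}{2} - \frac{15}{16}.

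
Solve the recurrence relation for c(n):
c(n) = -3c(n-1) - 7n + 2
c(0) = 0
First-order linear with linear forcing.
Homogeneous solution: c_h(n) = A·(-3)^n.
Try particular c_p(n) = pn + q. Substituting:
  pn + q = -3(p(n-1) + q) - 7n + 2.
Matching the n-coefficient: p = -3p - 7 ⇒ p = - \frac{7}{4}.
Matching constants: q = 3p - 3q + 2 ⇒ q = - \frac{13}{16}.
General: c(n) = A·(-3)^n - \frac{7 n}{4} - \frac{13}{16}.
Apply c(0) = 0: A - \frac{13}{16} = 0 ⇒ A = \frac{13}{16}.
So c(n) = \frac{13 \left(-3\right)^{n}}{16} - \frac{7 n}{4} - \frac{13}{16}.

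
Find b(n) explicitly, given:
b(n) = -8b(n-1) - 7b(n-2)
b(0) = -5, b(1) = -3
Characteristic equation: x² + 8x + 7 = 0, which factors as (x - (-1))(x - (-7)) = 0.
Roots r₁ = -1, r₂ = -7 (distinct).
General solution: b(n) = A·(-1)^n + B·(-7)^n.
From b(0) = -5: A + B = -5.
From b(1) = -3: -A - 7B = -3.
Solving: A = - \frac{19}{3}, B = \frac{4}{3}.
So b(n) = - \frac{19 \left(-1\right)^{n}}{3} + \frac{4 \left(-7\right)^{n}}{3}.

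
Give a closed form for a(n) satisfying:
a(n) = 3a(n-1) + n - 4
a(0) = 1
First-order linear with linear forcing.
Homogeneous solution: a_h(n) = A·(3)^n.
Try particular a_p(n) = pn + q. Substituting:
  pn + q = 3(p(n-1) + q) + n - 4.
Matching the n-coefficient: p = 3p + 1 ⇒ p = - \frac{1}{2}.
Matching constants: q = -3p + 3q - 4 ⇒ q = \frac{5}{4}.
General: a(n) = A·(3)^n - \frac{n}{2} + \frac{5}{4}.
Apply a(0) = 1: A + \frac{5}{4} = 1 ⇒ A = - \frac{1}{4}.
So a(n) = - \frac{3^{n}}{4} - \frac{n}{2} + \frac{5}{4}.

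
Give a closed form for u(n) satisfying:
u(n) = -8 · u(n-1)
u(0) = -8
Pure geometric recurrence with ratio -8.
By induction u(n) = u(0) · (-8)^n = - 8 \left(-8\right)^{n}.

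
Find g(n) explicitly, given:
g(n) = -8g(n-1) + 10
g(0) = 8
First-order linear non-homogeneous.
Homogeneous solution: g_h(n) = A·(-8)^n.
Try constant particular solution g_p = K: K = -8K + 10 ⇒ K = \frac{10}{9}.
General: g(n) = A·(-8)^n + \frac{10}{9}.
Apply g(0) = 8: A + \frac{10}{9} = 8 ⇒ A = \frac{62}{9}.
So g(n) = \frac{62 \left(-8\right)^{n}}{9} + \frac{10}{9}.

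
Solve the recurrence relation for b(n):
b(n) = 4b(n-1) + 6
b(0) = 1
First-order linear non-homogeneous.
Homogeneous solution: b_h(n) = A·(4)^n.
Try constant particular solution b_p = K: K = 4K + 6 ⇒ K = -2.
General: b(n) = A·(4)^n - 2.
Apply b(0) = 1: A - 2 = 1 ⇒ A = 3.
So b(n) = 3 \cdot 4^{n} - 2.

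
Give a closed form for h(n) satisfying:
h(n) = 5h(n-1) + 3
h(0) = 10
First-order linear non-homogeneous.
Homogeneous solution: h_h(n) = A·(5)^n.
Try constant particular solution h_p = K: K = 5K + 3 ⇒ K = - \frac{3}{4}.
General: h(n) = A·(5)^n - \frac{3}{4}.
Apply h(0) = 10: A - \frac{3}{4} = 10 ⇒ A = \frac{43}{4}.
So h(n) = \frac{43 \cdot 5^{n}}{4} - \frac{3}{4}.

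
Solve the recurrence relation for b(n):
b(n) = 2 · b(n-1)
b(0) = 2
Pure geometric recurrence with ratio 2.
By induction b(n) = b(0) · (2)^n = 2 \cdot 2^{n}.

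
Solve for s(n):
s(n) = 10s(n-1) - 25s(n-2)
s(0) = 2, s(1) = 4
Characteristic equation: x² - 10x + 25 = 0, which is (x - (5))².
Repeated root r = 5.
General solution: s(n) = (A + Bn)·(5)^n.
From s(0) = 2: A = 2.
From s(1) = 4: (A + B)·(5) = 4 ⇒ B = - \frac{6}{5}.
So s(n) = \left(2 - \frac{6 n}{5}\right) \cdot (5)^n.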